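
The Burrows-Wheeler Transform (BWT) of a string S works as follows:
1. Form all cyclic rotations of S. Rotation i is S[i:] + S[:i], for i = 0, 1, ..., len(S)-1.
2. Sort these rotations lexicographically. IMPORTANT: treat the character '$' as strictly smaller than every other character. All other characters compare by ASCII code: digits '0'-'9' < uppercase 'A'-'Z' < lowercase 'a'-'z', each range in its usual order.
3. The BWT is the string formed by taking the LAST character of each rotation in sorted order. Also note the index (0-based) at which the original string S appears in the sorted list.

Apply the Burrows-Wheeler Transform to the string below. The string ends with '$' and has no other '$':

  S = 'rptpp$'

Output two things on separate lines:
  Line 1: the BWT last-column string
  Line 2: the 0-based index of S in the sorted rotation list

All 6 rotations (rotation i = S[i:]+S[:i]):
  rot[0] = rptpp$
  rot[1] = ptpp$r
  rot[2] = tpp$rp
  rot[3] = pp$rpt
  rot[4] = p$rptp
  rot[5] = $rptpp
Sorted (with $ < everything):
  sorted[0] = $rptpp  (last char: 'p')
  sorted[1] = p$rptp  (last char: 'p')
  sorted[2] = pp$rpt  (last char: 't')
  sorted[3] = ptpp$r  (last char: 'r')
  sorted[4] = rptpp$  (last char: '$')
  sorted[5] = tpp$rp  (last char: 'p')
Last column: pptr$p
Original string S is at sorted index 4

Answer: pptr$p
4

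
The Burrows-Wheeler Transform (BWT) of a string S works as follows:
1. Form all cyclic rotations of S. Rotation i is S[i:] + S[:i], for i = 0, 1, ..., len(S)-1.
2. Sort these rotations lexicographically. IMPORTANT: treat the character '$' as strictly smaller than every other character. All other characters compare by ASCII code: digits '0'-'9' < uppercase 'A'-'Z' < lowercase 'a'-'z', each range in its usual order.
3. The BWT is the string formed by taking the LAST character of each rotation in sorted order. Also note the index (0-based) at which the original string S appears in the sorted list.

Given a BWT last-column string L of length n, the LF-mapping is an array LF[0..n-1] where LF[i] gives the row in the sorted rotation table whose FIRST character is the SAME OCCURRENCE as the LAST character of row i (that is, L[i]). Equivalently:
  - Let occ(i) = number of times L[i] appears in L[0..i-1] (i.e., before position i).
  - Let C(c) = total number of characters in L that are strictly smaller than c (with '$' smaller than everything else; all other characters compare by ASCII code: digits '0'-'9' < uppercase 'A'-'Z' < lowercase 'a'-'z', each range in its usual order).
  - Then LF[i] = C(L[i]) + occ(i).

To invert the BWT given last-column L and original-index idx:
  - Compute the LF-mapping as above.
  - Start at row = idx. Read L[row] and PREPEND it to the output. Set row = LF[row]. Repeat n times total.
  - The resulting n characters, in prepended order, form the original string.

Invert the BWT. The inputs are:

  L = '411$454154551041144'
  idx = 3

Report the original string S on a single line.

LF mapping: 8 2 3 0 9 15 10 4 16 11 17 18 5 1 12 6 7 13 14
Walk LF starting at row 3, prepending L[row]:
  step 1: row=3, L[3]='$', prepend. Next row=LF[3]=0
  step 2: row=0, L[0]='4', prepend. Next row=LF[0]=8
  step 3: row=8, L[8]='5', prepend. Next row=LF[8]=16
  step 4: row=16, L[16]='1', prepend. Next row=LF[16]=7
  step 5: row=7, L[7]='1', prepend. Next row=LF[7]=4
  step 6: row=4, L[4]='4', prepend. Next row=LF[4]=9
  step 7: row=9, L[9]='4', prepend. Next row=LF[9]=11
  step 8: row=11, L[11]='5', prepend. Next row=LF[11]=18
  step 9: row=18, L[18]='4', prepend. Next row=LF[18]=14
  step 10: row=14, L[14]='4', prepend. Next row=LF[14]=12
  step 11: row=12, L[12]='1', prepend. Next row=LF[12]=5
  step 12: row=5, L[5]='5', prepend. Next row=LF[5]=15
  step 13: row=15, L[15]='1', prepend. Next row=LF[15]=6
  step 14: row=6, L[6]='4', prepend. Next row=LF[6]=10
  step 15: row=10, L[10]='5', prepend. Next row=LF[10]=17
  step 16: row=17, L[17]='4', prepend. Next row=LF[17]=13
  step 17: row=13, L[13]='0', prepend. Next row=LF[13]=1
  step 18: row=1, L[1]='1', prepend. Next row=LF[1]=2
  step 19: row=2, L[2]='1', prepend. Next row=LF[2]=3
Reversed output: 110454151445441154$

Answer: 110454151445441154$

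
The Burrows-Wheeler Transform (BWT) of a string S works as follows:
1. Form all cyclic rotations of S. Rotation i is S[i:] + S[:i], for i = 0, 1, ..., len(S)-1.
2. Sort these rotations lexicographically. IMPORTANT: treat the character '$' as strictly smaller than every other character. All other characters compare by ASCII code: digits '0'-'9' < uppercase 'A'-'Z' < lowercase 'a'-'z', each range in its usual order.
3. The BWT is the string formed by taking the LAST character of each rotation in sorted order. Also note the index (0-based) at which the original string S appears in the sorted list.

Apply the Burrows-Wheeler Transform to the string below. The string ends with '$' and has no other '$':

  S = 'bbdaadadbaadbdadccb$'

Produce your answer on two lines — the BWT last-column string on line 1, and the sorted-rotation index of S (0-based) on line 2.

Answer: bdbadadcd$bdcdbabaaa
9

Derivation:
All 20 rotations (rotation i = S[i:]+S[:i]):
  rot[0] = bbdaadadbaadbdadccb$
  rot[1] = bdaadadbaadbdadccb$b
  rot[2] = daadadbaadbdadccb$bb
  rot[3] = aadadbaadbdadccb$bbd
  rot[4] = adadbaadbdadccb$bbda
  rot[5] = dadbaadbdadccb$bbdaa
  rot[6] = adbaadbdadccb$bbdaad
  rot[7] = dbaadbdadccb$bbdaada
  rot[8] = baadbdadccb$bbdaadad
  rot[9] = aadbdadccb$bbdaadadb
  rot[10] = adbdadccb$bbdaadadba
  rot[11] = dbdadccb$bbdaadadbaa
  rot[12] = bdadccb$bbdaadadbaad
  rot[13] = dadccb$bbdaadadbaadb
  rot[14] = adccb$bbdaadadbaadbd
  rot[15] = dccb$bbdaadadbaadbda
  rot[16] = ccb$bbdaadadbaadbdad
  rot[17] = cb$bbdaadadbaadbdadc
  rot[18] = b$bbdaadadbaadbdadcc
  rot[19] = $bbdaadadbaadbdadccb
Sorted (with $ < everything):
  sorted[0] = $bbdaadadbaadbdadccb  (last char: 'b')
  sorted[1] = aadadbaadbdadccb$bbd  (last char: 'd')
  sorted[2] = aadbdadccb$bbdaadadb  (last char: 'b')
  sorted[3] = adadbaadbdadccb$bbda  (last char: 'a')
  sorted[4] = adbaadbdadccb$bbdaad  (last char: 'd')
  sorted[5] = adbdadccb$bbdaadadba  (last char: 'a')
  sorted[6] = adccb$bbdaadadbaadbd  (last char: 'd')
  sorted[7] = b$bbdaadadbaadbdadcc  (last char: 'c')
  sorted[8] = baadbdadccb$bbdaadad  (last char: 'd')
  sorted[9] = bbdaadadbaadbdadccb$  (last char: '$')
  sorted[10] = bdaadadbaadbdadccb$b  (last char: 'b')
  sorted[11] = bdadccb$bbdaadadbaad  (last char: 'd')
  sorted[12] = cb$bbdaadadbaadbdadc  (last char: 'c')
  sorted[13] = ccb$bbdaadadbaadbdad  (last char: 'd')
  sorted[14] = daadadbaadbdadccb$bb  (last char: 'b')
  sorted[15] = dadbaadbdadccb$bbdaa  (last char: 'a')
  sorted[16] = dadccb$bbdaadadbaadb  (last char: 'b')
  sorted[17] = dbaadbdadccb$bbdaada  (last char: 'a')
  sorted[18] = dbdadccb$bbdaadadbaa  (last char: 'a')
  sorted[19] = dccb$bbdaadadbaadbda  (last char: 'a')
Last column: bdbadadcd$bdcdbabaaa
Original string S is at sorted index 9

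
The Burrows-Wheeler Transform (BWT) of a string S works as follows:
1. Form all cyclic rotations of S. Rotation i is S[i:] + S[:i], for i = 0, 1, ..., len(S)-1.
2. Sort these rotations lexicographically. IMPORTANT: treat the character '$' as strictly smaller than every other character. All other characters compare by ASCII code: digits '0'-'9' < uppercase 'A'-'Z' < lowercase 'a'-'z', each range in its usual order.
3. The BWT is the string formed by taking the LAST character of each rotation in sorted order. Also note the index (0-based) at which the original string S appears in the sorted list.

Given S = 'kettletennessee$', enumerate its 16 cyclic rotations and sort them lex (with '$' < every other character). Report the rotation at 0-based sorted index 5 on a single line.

Answer: etennessee$kettl

Derivation:
All 16 rotations (rotation i = S[i:]+S[:i]):
  rot[0] = kettletennessee$
  rot[1] = ettletennessee$k
  rot[2] = ttletennessee$ke
  rot[3] = tletennessee$ket
  rot[4] = letennessee$kett
  rot[5] = etennessee$kettl
  rot[6] = tennessee$kettle
  rot[7] = ennessee$kettlet
  rot[8] = nnessee$kettlete
  rot[9] = nessee$kettleten
  rot[10] = essee$kettletenn
  rot[11] = ssee$kettletenne
  rot[12] = see$kettletennes
  rot[13] = ee$kettletenness
  rot[14] = e$kettletennesse
  rot[15] = $kettletennessee
Sorted (with $ < everything):
  sorted[0] = $kettletennessee
  sorted[1] = e$kettletennesse
  sorted[2] = ee$kettletenness
  sorted[3] = ennessee$kettlet
  sorted[4] = essee$kettletenn
  sorted[5] = etennessee$kettl
  sorted[6] = ettletennessee$k
  sorted[7] = kettletennessee$
  sorted[8] = letennessee$kett
  sorted[9] = nessee$kettleten
  sorted[10] = nnessee$kettlete
  sorted[11] = see$kettletennes
  sorted[12] = ssee$kettletenne
  sorted[13] = tennessee$kettle
  sorted[14] = tletennessee$ket
  sorted[15] = ttletennessee$ke
sorted[5] = etennessee$kettl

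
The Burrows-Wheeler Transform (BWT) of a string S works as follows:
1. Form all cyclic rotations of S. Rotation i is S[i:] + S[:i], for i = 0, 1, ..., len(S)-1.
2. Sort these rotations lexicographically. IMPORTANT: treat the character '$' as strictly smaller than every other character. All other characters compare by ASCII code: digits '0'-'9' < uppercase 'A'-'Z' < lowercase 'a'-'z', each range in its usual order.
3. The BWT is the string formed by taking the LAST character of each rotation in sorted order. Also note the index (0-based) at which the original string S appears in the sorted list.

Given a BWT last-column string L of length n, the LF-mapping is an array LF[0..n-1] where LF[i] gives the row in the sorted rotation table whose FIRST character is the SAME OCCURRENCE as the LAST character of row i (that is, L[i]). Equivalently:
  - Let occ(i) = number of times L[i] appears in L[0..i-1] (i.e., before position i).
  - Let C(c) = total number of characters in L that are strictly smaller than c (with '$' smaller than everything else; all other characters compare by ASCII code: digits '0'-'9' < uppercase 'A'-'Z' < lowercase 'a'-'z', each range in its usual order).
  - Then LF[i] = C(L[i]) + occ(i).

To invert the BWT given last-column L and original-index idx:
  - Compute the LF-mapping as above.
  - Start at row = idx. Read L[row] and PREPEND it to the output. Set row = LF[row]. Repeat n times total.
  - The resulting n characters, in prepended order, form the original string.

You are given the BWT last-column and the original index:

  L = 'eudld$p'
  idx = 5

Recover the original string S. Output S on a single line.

Answer: puddle$

Derivation:
LF mapping: 3 6 1 4 2 0 5
Walk LF starting at row 5, prepending L[row]:
  step 1: row=5, L[5]='$', prepend. Next row=LF[5]=0
  step 2: row=0, L[0]='e', prepend. Next row=LF[0]=3
  step 3: row=3, L[3]='l', prepend. Next row=LF[3]=4
  step 4: row=4, L[4]='d', prepend. Next row=LF[4]=2
  step 5: row=2, L[2]='d', prepend. Next row=LF[2]=1
  step 6: row=1, L[1]='u', prepend. Next row=LF[1]=6
  step 7: row=6, L[6]='p', prepend. Next row=LF[6]=5
Reversed output: puddle$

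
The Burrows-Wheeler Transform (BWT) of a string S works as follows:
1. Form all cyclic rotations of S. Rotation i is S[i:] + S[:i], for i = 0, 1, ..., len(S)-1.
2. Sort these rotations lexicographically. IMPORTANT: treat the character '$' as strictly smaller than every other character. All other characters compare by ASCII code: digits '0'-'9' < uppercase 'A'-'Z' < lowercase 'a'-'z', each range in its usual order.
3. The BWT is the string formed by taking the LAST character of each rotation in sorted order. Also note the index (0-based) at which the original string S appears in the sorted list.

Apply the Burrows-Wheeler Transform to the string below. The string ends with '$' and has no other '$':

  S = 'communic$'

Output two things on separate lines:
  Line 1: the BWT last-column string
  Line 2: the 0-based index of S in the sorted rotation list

All 9 rotations (rotation i = S[i:]+S[:i]):
  rot[0] = communic$
  rot[1] = ommunic$c
  rot[2] = mmunic$co
  rot[3] = munic$com
  rot[4] = unic$comm
  rot[5] = nic$commu
  rot[6] = ic$commun
  rot[7] = c$communi
  rot[8] = $communic
Sorted (with $ < everything):
  sorted[0] = $communic  (last char: 'c')
  sorted[1] = c$communi  (last char: 'i')
  sorted[2] = communic$  (last char: '$')
  sorted[3] = ic$commun  (last char: 'n')
  sorted[4] = mmunic$co  (last char: 'o')
  sorted[5] = munic$com  (last char: 'm')
  sorted[6] = nic$commu  (last char: 'u')
  sorted[7] = ommunic$c  (last char: 'c')
  sorted[8] = unic$comm  (last char: 'm')
Last column: ci$nomucm
Original string S is at sorted index 2

Answer: ci$nomucm
2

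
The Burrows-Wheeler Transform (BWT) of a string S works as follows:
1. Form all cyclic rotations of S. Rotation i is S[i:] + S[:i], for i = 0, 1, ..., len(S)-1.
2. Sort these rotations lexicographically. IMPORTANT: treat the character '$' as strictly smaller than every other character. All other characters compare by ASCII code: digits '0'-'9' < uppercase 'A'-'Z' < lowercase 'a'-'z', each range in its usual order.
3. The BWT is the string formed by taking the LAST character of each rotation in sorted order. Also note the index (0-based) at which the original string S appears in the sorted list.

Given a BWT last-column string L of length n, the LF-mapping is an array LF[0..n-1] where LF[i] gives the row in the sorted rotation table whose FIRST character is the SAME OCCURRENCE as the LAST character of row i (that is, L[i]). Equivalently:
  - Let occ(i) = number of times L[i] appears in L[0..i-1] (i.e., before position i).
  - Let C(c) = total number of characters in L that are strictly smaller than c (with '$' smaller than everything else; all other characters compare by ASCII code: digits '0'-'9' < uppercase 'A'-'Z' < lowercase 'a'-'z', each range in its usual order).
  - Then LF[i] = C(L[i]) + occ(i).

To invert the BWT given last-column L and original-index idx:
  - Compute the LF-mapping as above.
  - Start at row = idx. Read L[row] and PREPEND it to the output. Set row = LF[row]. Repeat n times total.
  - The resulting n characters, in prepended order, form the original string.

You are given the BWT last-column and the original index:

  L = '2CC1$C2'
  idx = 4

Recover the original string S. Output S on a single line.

LF mapping: 2 4 5 1 0 6 3
Walk LF starting at row 4, prepending L[row]:
  step 1: row=4, L[4]='$', prepend. Next row=LF[4]=0
  step 2: row=0, L[0]='2', prepend. Next row=LF[0]=2
  step 3: row=2, L[2]='C', prepend. Next row=LF[2]=5
  step 4: row=5, L[5]='C', prepend. Next row=LF[5]=6
  step 5: row=6, L[6]='2', prepend. Next row=LF[6]=3
  step 6: row=3, L[3]='1', prepend. Next row=LF[3]=1
  step 7: row=1, L[1]='C', prepend. Next row=LF[1]=4
Reversed output: C12CC2$

Answer: C12CC2$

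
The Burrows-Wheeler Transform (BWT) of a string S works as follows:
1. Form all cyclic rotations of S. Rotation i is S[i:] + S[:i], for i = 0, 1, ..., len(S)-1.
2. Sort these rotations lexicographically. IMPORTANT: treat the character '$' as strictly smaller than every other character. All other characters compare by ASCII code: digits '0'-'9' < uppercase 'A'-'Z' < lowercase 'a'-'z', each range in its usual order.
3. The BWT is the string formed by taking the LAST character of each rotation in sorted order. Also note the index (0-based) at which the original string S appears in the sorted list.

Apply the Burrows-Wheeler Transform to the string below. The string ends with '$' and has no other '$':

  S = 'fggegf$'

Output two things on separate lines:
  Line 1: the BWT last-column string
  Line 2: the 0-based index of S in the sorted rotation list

Answer: fgg$gef
3

Derivation:
All 7 rotations (rotation i = S[i:]+S[:i]):
  rot[0] = fggegf$
  rot[1] = ggegf$f
  rot[2] = gegf$fg
  rot[3] = egf$fgg
  rot[4] = gf$fgge
  rot[5] = f$fggeg
  rot[6] = $fggegf
Sorted (with $ < everything):
  sorted[0] = $fggegf  (last char: 'f')
  sorted[1] = egf$fgg  (last char: 'g')
  sorted[2] = f$fggeg  (last char: 'g')
  sorted[3] = fggegf$  (last char: '$')
  sorted[4] = gegf$fg  (last char: 'g')
  sorted[5] = gf$fgge  (last char: 'e')
  sorted[6] = ggegf$f  (last char: 'f')
Last column: fgg$gef
Original string S is at sorted index 3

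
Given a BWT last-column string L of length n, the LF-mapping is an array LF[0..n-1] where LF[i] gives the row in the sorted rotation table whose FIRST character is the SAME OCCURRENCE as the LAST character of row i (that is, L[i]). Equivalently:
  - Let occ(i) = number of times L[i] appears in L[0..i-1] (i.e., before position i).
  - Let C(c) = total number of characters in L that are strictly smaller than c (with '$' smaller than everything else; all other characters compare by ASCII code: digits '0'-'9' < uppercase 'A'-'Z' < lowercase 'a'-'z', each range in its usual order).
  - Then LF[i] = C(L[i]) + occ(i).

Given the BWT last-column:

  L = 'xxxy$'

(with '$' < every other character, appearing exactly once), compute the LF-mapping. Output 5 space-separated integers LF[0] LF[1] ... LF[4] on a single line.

Answer: 1 2 3 4 0

Derivation:
Char counts: '$':1, 'x':3, 'y':1
C (first-col start): C('$')=0, C('x')=1, C('y')=4
L[0]='x': occ=0, LF[0]=C('x')+0=1+0=1
L[1]='x': occ=1, LF[1]=C('x')+1=1+1=2
L[2]='x': occ=2, LF[2]=C('x')+2=1+2=3
L[3]='y': occ=0, LF[3]=C('y')+0=4+0=4
L[4]='$': occ=0, LF[4]=C('$')+0=0+0=0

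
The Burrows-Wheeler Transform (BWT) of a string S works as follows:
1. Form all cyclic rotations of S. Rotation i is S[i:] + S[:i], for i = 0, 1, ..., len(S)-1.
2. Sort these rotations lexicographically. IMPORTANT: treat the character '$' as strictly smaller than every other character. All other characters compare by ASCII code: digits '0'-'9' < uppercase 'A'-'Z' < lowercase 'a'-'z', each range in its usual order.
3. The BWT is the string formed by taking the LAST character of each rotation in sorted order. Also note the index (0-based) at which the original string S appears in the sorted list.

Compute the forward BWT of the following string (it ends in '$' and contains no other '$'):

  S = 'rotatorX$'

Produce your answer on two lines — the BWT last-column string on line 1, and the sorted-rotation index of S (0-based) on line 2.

All 9 rotations (rotation i = S[i:]+S[:i]):
  rot[0] = rotatorX$
  rot[1] = otatorX$r
  rot[2] = tatorX$ro
  rot[3] = atorX$rot
  rot[4] = torX$rota
  rot[5] = orX$rotat
  rot[6] = rX$rotato
  rot[7] = X$rotator
  rot[8] = $rotatorX
Sorted (with $ < everything):
  sorted[0] = $rotatorX  (last char: 'X')
  sorted[1] = X$rotator  (last char: 'r')
  sorted[2] = atorX$rot  (last char: 't')
  sorted[3] = orX$rotat  (last char: 't')
  sorted[4] = otatorX$r  (last char: 'r')
  sorted[5] = rX$rotato  (last char: 'o')
  sorted[6] = rotatorX$  (last char: '$')
  sorted[7] = tatorX$ro  (last char: 'o')
  sorted[8] = torX$rota  (last char: 'a')
Last column: Xrttro$oa
Original string S is at sorted index 6

Answer: Xrttro$oa
6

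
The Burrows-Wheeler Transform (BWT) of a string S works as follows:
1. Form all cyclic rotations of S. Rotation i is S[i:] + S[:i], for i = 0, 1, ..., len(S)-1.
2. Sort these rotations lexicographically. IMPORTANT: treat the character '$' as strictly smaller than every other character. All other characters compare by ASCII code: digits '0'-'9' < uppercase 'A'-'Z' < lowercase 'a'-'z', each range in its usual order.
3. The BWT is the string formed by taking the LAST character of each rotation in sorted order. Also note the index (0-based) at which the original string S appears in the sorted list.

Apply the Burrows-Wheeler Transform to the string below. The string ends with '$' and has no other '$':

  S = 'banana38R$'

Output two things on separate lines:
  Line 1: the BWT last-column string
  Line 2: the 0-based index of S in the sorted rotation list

All 10 rotations (rotation i = S[i:]+S[:i]):
  rot[0] = banana38R$
  rot[1] = anana38R$b
  rot[2] = nana38R$ba
  rot[3] = ana38R$ban
  rot[4] = na38R$bana
  rot[5] = a38R$banan
  rot[6] = 38R$banana
  rot[7] = 8R$banana3
  rot[8] = R$banana38
  rot[9] = $banana38R
Sorted (with $ < everything):
  sorted[0] = $banana38R  (last char: 'R')
  sorted[1] = 38R$banana  (last char: 'a')
  sorted[2] = 8R$banana3  (last char: '3')
  sorted[3] = R$banana38  (last char: '8')
  sorted[4] = a38R$banan  (last char: 'n')
  sorted[5] = ana38R$ban  (last char: 'n')
  sorted[6] = anana38R$b  (last char: 'b')
  sorted[7] = banana38R$  (last char: '$')
  sorted[8] = na38R$bana  (last char: 'a')
  sorted[9] = nana38R$ba  (last char: 'a')
Last column: Ra38nnb$aa
Original string S is at sorted index 7

Answer: Ra38nnb$aa
7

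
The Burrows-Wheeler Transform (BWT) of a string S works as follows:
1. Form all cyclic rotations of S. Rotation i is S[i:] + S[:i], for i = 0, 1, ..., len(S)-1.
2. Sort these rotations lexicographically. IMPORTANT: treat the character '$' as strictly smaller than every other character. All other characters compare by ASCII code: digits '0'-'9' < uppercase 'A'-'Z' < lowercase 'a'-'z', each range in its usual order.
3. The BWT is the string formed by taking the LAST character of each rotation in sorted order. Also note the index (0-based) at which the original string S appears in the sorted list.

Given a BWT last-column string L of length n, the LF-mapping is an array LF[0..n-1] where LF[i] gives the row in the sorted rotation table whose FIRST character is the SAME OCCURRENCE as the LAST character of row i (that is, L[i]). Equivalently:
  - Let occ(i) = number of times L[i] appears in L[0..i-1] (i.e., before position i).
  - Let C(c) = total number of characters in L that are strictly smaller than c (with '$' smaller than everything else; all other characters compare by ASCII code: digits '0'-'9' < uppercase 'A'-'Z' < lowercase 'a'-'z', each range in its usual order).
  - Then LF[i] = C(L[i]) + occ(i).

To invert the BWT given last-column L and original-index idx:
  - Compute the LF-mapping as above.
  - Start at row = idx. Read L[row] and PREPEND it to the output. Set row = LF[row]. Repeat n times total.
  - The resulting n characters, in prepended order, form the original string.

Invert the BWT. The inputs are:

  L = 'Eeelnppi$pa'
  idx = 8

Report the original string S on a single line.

LF mapping: 1 3 4 6 7 8 9 5 0 10 2
Walk LF starting at row 8, prepending L[row]:
  step 1: row=8, L[8]='$', prepend. Next row=LF[8]=0
  step 2: row=0, L[0]='E', prepend. Next row=LF[0]=1
  step 3: row=1, L[1]='e', prepend. Next row=LF[1]=3
  step 4: row=3, L[3]='l', prepend. Next row=LF[3]=6
  step 5: row=6, L[6]='p', prepend. Next row=LF[6]=9
  step 6: row=9, L[9]='p', prepend. Next row=LF[9]=10
  step 7: row=10, L[10]='a', prepend. Next row=LF[10]=2
  step 8: row=2, L[2]='e', prepend. Next row=LF[2]=4
  step 9: row=4, L[4]='n', prepend. Next row=LF[4]=7
  step 10: row=7, L[7]='i', prepend. Next row=LF[7]=5
  step 11: row=5, L[5]='p', prepend. Next row=LF[5]=8
Reversed output: pineappleE$

Answer: pineappleE$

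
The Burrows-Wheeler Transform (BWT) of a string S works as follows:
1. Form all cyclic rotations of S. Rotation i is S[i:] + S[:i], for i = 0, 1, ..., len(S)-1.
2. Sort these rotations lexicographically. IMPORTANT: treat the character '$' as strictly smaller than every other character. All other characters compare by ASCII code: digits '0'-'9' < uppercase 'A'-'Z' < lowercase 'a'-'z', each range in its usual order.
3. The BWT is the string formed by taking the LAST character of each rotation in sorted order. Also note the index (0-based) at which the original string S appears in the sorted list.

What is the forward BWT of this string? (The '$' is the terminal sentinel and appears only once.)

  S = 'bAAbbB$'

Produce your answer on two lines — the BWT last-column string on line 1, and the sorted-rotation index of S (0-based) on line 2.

All 7 rotations (rotation i = S[i:]+S[:i]):
  rot[0] = bAAbbB$
  rot[1] = AAbbB$b
  rot[2] = AbbB$bA
  rot[3] = bbB$bAA
  rot[4] = bB$bAAb
  rot[5] = B$bAAbb
  rot[6] = $bAAbbB
Sorted (with $ < everything):
  sorted[0] = $bAAbbB  (last char: 'B')
  sorted[1] = AAbbB$b  (last char: 'b')
  sorted[2] = AbbB$bA  (last char: 'A')
  sorted[3] = B$bAAbb  (last char: 'b')
  sorted[4] = bAAbbB$  (last char: '$')
  sorted[5] = bB$bAAb  (last char: 'b')
  sorted[6] = bbB$bAA  (last char: 'A')
Last column: BbAb$bA
Original string S is at sorted index 4

Answer: BbAb$bA
4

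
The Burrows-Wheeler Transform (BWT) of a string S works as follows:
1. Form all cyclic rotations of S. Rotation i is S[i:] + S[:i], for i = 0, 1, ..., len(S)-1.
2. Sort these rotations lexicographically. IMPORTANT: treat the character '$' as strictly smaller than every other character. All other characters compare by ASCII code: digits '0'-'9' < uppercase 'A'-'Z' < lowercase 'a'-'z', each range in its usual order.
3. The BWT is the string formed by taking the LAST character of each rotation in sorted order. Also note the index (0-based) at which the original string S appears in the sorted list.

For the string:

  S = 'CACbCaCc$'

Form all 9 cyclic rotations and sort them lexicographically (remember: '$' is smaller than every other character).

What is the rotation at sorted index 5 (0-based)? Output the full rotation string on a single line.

Answer: Cc$CACbCa

Derivation:
All 9 rotations (rotation i = S[i:]+S[:i]):
  rot[0] = CACbCaCc$
  rot[1] = ACbCaCc$C
  rot[2] = CbCaCc$CA
  rot[3] = bCaCc$CAC
  rot[4] = CaCc$CACb
  rot[5] = aCc$CACbC
  rot[6] = Cc$CACbCa
  rot[7] = c$CACbCaC
  rot[8] = $CACbCaCc
Sorted (with $ < everything):
  sorted[0] = $CACbCaCc
  sorted[1] = ACbCaCc$C
  sorted[2] = CACbCaCc$
  sorted[3] = CaCc$CACb
  sorted[4] = CbCaCc$CA
  sorted[5] = Cc$CACbCa
  sorted[6] = aCc$CACbC
  sorted[7] = bCaCc$CAC
  sorted[8] = c$CACbCaC
sorted[5] = Cc$CACbCa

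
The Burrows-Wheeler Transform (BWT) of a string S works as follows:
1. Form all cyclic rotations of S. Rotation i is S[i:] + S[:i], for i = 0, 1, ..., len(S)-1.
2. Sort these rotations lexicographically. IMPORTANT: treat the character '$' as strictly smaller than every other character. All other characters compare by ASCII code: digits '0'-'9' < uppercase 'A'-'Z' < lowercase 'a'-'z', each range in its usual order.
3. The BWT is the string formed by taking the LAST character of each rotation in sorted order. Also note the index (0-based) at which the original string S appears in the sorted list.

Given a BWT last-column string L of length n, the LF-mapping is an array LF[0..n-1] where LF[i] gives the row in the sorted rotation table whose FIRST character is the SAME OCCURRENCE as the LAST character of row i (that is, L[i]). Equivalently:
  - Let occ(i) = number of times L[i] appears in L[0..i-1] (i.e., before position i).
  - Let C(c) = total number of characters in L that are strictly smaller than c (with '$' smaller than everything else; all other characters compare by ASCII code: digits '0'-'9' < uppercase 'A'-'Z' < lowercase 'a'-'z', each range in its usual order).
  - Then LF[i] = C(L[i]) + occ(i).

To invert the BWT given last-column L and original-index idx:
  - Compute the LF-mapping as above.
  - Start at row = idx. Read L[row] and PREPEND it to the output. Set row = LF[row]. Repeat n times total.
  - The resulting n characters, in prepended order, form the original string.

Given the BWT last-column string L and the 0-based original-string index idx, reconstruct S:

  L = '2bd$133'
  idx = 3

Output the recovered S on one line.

Answer: 3b13d2$

Derivation:
LF mapping: 2 5 6 0 1 3 4
Walk LF starting at row 3, prepending L[row]:
  step 1: row=3, L[3]='$', prepend. Next row=LF[3]=0
  step 2: row=0, L[0]='2', prepend. Next row=LF[0]=2
  step 3: row=2, L[2]='d', prepend. Next row=LF[2]=6
  step 4: row=6, L[6]='3', prepend. Next row=LF[6]=4
  step 5: row=4, L[4]='1', prepend. Next row=LF[4]=1
  step 6: row=1, L[1]='b', prepend. Next row=LF[1]=5
  step 7: row=5, L[5]='3', prepend. Next row=LF[5]=3
Reversed output: 3b13d2$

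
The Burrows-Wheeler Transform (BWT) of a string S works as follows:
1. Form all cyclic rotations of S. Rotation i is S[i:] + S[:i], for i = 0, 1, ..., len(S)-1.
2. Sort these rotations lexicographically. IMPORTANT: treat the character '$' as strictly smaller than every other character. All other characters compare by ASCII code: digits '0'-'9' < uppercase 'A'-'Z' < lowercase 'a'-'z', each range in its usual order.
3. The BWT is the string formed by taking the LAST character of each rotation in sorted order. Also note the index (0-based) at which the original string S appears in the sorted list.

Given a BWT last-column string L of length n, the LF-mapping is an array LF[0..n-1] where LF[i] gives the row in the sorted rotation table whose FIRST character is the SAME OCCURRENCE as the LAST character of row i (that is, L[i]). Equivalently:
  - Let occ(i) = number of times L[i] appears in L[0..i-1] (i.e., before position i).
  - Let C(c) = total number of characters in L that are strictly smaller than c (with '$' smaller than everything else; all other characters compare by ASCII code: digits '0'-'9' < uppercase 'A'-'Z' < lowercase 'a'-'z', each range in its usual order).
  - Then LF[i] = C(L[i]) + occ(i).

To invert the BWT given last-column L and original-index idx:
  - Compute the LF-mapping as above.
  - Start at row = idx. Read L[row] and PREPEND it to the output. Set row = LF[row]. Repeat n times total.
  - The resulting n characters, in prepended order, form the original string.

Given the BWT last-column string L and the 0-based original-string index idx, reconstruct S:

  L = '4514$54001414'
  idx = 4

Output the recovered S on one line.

Answer: 144515041044$

Derivation:
LF mapping: 6 11 3 7 0 12 8 1 2 4 9 5 10
Walk LF starting at row 4, prepending L[row]:
  step 1: row=4, L[4]='$', prepend. Next row=LF[4]=0
  step 2: row=0, L[0]='4', prepend. Next row=LF[0]=6
  step 3: row=6, L[6]='4', prepend. Next row=LF[6]=8
  step 4: row=8, L[8]='0', prepend. Next row=LF[8]=2
  step 5: row=2, L[2]='1', prepend. Next row=LF[2]=3
  step 6: row=3, L[3]='4', prepend. Next row=LF[3]=7
  step 7: row=7, L[7]='0', prepend. Next row=LF[7]=1
  step 8: row=1, L[1]='5', prepend. Next row=LF[1]=11
  step 9: row=11, L[11]='1', prepend. Next row=LF[11]=5
  step 10: row=5, L[5]='5', prepend. Next row=LF[5]=12
  step 11: row=12, L[12]='4', prepend. Next row=LF[12]=10
  step 12: row=10, L[10]='4', prepend. Next row=LF[10]=9
  step 13: row=9, L[9]='1', prepend. Next row=LF[9]=4
Reversed output: 144515041044$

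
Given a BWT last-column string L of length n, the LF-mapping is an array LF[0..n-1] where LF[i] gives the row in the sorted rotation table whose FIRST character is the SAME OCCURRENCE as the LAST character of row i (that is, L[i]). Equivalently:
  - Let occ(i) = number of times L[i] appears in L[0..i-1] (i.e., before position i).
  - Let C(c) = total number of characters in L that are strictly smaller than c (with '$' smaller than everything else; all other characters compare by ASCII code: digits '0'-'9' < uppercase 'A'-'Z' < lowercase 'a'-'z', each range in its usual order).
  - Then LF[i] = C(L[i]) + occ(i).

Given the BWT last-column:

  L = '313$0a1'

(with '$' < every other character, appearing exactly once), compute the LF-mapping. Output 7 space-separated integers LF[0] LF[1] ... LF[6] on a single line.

Answer: 4 2 5 0 1 6 3

Derivation:
Char counts: '$':1, '0':1, '1':2, '3':2, 'a':1
C (first-col start): C('$')=0, C('0')=1, C('1')=2, C('3')=4, C('a')=6
L[0]='3': occ=0, LF[0]=C('3')+0=4+0=4
L[1]='1': occ=0, LF[1]=C('1')+0=2+0=2
L[2]='3': occ=1, LF[2]=C('3')+1=4+1=5
L[3]='$': occ=0, LF[3]=C('$')+0=0+0=0
L[4]='0': occ=0, LF[4]=C('0')+0=1+0=1
L[5]='a': occ=0, LF[5]=C('a')+0=6+0=6
L[6]='1': occ=1, LF[6]=C('1')+1=2+1=3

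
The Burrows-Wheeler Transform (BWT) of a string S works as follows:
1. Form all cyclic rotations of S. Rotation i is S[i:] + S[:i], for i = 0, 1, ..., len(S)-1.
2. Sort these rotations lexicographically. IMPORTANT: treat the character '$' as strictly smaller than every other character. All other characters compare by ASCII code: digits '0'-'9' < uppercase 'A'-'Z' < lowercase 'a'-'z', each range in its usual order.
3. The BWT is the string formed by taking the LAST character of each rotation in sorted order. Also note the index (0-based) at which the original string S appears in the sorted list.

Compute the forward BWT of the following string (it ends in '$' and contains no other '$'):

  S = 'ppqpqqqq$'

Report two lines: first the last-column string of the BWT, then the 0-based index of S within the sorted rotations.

Answer: q$pqqpqqp
1

Derivation:
All 9 rotations (rotation i = S[i:]+S[:i]):
  rot[0] = ppqpqqqq$
  rot[1] = pqpqqqq$p
  rot[2] = qpqqqq$pp
  rot[3] = pqqqq$ppq
  rot[4] = qqqq$ppqp
  rot[5] = qqq$ppqpq
  rot[6] = qq$ppqpqq
  rot[7] = q$ppqpqqq
  rot[8] = $ppqpqqqq
Sorted (with $ < everything):
  sorted[0] = $ppqpqqqq  (last char: 'q')
  sorted[1] = ppqpqqqq$  (last char: '$')
  sorted[2] = pqpqqqq$p  (last char: 'p')
  sorted[3] = pqqqq$ppq  (last char: 'q')
  sorted[4] = q$ppqpqqq  (last char: 'q')
  sorted[5] = qpqqqq$pp  (last char: 'p')
  sorted[6] = qq$ppqpqq  (last char: 'q')
  sorted[7] = qqq$ppqpq  (last char: 'q')
  sorted[8] = qqqq$ppqp  (last char: 'p')
Last column: q$pqqpqqp
Original string S is at sorted index 1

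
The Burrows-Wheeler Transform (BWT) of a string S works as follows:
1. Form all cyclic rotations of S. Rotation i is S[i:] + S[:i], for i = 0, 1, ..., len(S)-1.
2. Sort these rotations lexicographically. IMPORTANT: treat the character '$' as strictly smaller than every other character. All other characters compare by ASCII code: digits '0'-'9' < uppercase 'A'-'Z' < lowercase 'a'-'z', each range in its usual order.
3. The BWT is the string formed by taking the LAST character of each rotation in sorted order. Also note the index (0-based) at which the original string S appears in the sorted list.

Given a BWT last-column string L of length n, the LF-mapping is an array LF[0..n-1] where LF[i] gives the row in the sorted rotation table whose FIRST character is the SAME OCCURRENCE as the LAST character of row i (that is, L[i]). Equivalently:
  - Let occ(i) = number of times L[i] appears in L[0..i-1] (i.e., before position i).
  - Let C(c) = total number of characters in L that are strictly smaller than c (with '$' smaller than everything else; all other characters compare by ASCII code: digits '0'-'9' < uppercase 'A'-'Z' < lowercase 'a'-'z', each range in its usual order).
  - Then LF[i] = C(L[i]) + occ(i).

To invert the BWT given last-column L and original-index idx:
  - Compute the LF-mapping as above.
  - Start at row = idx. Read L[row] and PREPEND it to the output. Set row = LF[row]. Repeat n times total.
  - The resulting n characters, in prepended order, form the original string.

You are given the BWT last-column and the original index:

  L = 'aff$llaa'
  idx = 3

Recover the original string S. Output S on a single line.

Answer: alfalfa$

Derivation:
LF mapping: 1 4 5 0 6 7 2 3
Walk LF starting at row 3, prepending L[row]:
  step 1: row=3, L[3]='$', prepend. Next row=LF[3]=0
  step 2: row=0, L[0]='a', prepend. Next row=LF[0]=1
  step 3: row=1, L[1]='f', prepend. Next row=LF[1]=4
  step 4: row=4, L[4]='l', prepend. Next row=LF[4]=6
  step 5: row=6, L[6]='a', prepend. Next row=LF[6]=2
  step 6: row=2, L[2]='f', prepend. Next row=LF[2]=5
  step 7: row=5, L[5]='l', prepend. Next row=LF[5]=7
  step 8: row=7, L[7]='a', prepend. Next row=LF[7]=3
Reversed output: alfalfa$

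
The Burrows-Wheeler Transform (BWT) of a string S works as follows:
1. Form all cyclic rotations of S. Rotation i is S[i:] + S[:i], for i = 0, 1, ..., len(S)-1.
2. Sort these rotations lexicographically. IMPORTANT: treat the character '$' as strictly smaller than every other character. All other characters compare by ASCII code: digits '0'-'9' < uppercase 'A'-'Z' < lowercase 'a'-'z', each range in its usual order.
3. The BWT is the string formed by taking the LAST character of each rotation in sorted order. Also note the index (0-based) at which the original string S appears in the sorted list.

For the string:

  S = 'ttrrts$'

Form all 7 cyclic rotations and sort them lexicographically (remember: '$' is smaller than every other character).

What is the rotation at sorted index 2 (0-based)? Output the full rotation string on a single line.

All 7 rotations (rotation i = S[i:]+S[:i]):
  rot[0] = ttrrts$
  rot[1] = trrts$t
  rot[2] = rrts$tt
  rot[3] = rts$ttr
  rot[4] = ts$ttrr
  rot[5] = s$ttrrt
  rot[6] = $ttrrts
Sorted (with $ < everything):
  sorted[0] = $ttrrts
  sorted[1] = rrts$tt
  sorted[2] = rts$ttr
  sorted[3] = s$ttrrt
  sorted[4] = trrts$t
  sorted[5] = ts$ttrr
  sorted[6] = ttrrts$
sorted[2] = rts$ttr

Answer: rts$ttr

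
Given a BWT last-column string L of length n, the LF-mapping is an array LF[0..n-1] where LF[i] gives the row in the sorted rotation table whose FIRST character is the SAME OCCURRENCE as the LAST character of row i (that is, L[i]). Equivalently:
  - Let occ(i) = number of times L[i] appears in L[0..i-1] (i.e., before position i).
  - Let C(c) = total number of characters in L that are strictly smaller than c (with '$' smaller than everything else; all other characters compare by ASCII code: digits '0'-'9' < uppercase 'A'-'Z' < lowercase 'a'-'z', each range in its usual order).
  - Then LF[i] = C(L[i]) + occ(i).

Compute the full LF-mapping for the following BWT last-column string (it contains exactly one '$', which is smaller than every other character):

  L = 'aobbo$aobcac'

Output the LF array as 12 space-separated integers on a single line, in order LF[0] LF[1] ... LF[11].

Char counts: '$':1, 'a':3, 'b':3, 'c':2, 'o':3
C (first-col start): C('$')=0, C('a')=1, C('b')=4, C('c')=7, C('o')=9
L[0]='a': occ=0, LF[0]=C('a')+0=1+0=1
L[1]='o': occ=0, LF[1]=C('o')+0=9+0=9
L[2]='b': occ=0, LF[2]=C('b')+0=4+0=4
L[3]='b': occ=1, LF[3]=C('b')+1=4+1=5
L[4]='o': occ=1, LF[4]=C('o')+1=9+1=10
L[5]='$': occ=0, LF[5]=C('$')+0=0+0=0
L[6]='a': occ=1, LF[6]=C('a')+1=1+1=2
L[7]='o': occ=2, LF[7]=C('o')+2=9+2=11
L[8]='b': occ=2, LF[8]=C('b')+2=4+2=6
L[9]='c': occ=0, LF[9]=C('c')+0=7+0=7
L[10]='a': occ=2, LF[10]=C('a')+2=1+2=3
L[11]='c': occ=1, LF[11]=C('c')+1=7+1=8

Answer: 1 9 4 5 10 0 2 11 6 7 3 8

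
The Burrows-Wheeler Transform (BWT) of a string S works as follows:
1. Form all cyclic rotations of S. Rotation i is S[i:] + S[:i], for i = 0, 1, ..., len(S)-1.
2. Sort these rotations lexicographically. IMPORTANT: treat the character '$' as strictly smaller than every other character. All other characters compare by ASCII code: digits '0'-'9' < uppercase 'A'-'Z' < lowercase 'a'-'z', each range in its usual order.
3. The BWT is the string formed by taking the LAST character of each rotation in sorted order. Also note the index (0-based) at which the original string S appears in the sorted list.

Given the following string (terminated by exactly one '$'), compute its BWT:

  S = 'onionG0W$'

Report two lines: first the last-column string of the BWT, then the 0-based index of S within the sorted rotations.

All 9 rotations (rotation i = S[i:]+S[:i]):
  rot[0] = onionG0W$
  rot[1] = nionG0W$o
  rot[2] = ionG0W$on
  rot[3] = onG0W$oni
  rot[4] = nG0W$onio
  rot[5] = G0W$onion
  rot[6] = 0W$onionG
  rot[7] = W$onionG0
  rot[8] = $onionG0W
Sorted (with $ < everything):
  sorted[0] = $onionG0W  (last char: 'W')
  sorted[1] = 0W$onionG  (last char: 'G')
  sorted[2] = G0W$onion  (last char: 'n')
  sorted[3] = W$onionG0  (last char: '0')
  sorted[4] = ionG0W$on  (last char: 'n')
  sorted[5] = nG0W$onio  (last char: 'o')
  sorted[6] = nionG0W$o  (last char: 'o')
  sorted[7] = onG0W$oni  (last char: 'i')
  sorted[8] = onionG0W$  (last char: '$')
Last column: WGn0nooi$
Original string S is at sorted index 8

Answer: WGn0nooi$
8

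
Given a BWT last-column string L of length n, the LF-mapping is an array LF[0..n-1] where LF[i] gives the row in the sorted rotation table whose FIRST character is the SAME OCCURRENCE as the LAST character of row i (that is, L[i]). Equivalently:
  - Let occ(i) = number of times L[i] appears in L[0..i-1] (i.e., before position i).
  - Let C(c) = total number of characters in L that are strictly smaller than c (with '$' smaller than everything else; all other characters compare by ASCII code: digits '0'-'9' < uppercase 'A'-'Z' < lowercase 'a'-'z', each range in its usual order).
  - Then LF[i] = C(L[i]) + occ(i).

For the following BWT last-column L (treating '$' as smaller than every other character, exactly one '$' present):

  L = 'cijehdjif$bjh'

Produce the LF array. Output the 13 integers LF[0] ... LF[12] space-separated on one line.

Char counts: '$':1, 'b':1, 'c':1, 'd':1, 'e':1, 'f':1, 'h':2, 'i':2, 'j':3
C (first-col start): C('$')=0, C('b')=1, C('c')=2, C('d')=3, C('e')=4, C('f')=5, C('h')=6, C('i')=8, C('j')=10
L[0]='c': occ=0, LF[0]=C('c')+0=2+0=2
L[1]='i': occ=0, LF[1]=C('i')+0=8+0=8
L[2]='j': occ=0, LF[2]=C('j')+0=10+0=10
L[3]='e': occ=0, LF[3]=C('e')+0=4+0=4
L[4]='h': occ=0, LF[4]=C('h')+0=6+0=6
L[5]='d': occ=0, LF[5]=C('d')+0=3+0=3
L[6]='j': occ=1, LF[6]=C('j')+1=10+1=11
L[7]='i': occ=1, LF[7]=C('i')+1=8+1=9
L[8]='f': occ=0, LF[8]=C('f')+0=5+0=5
L[9]='$': occ=0, LF[9]=C('$')+0=0+0=0
L[10]='b': occ=0, LF[10]=C('b')+0=1+0=1
L[11]='j': occ=2, LF[11]=C('j')+2=10+2=12
L[12]='h': occ=1, LF[12]=C('h')+1=6+1=7

Answer: 2 8 10 4 6 3 11 9 5 0 1 12 7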